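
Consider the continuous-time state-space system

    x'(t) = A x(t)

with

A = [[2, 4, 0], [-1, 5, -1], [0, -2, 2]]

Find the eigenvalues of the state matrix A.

det(sI - A) = s^3 - (tr A)s^2 + (M11 + M22 + M33)s - det A, where Mii is the 2×2 principal minor of A obtained by deleting row i and column i.
tr A = 2 + 5 + 2 = 9; M11 = 5·2 - (-1)·(-2) = 10 - 2 = 8; M22 = 2·2 - 0·0 = 4 - 0 = 4; M33 = 2·5 - 4·(-1) = 10 - (-4) = 14; sum of minors = 26.
det A = 2·(5·2 - (-1)·(-2)) - 4·((-1)·2 - (-1)·0) + 0·((-1)·(-2) - 5·0) = 2·8 - 4·(-2) + 0·2 = 24.
So p(s) = det(sI - A) = s^3 - 9s^2 + 26s - 24.
Rational-root test: any integer root divides -24. Testing small divisors, s = 2 works: p(2) = 8 + (-36) + 52 + (-24) = 0, so (s - 2) is a factor.
Dividing, p(s) = (s - 2)(s^2 - 7s + 12).
Factor s^2 - 7s + 12: two numbers with sum 7 and product 12 are 4 and 3, so s^2 - 7s + 12 = (s - 4)(s - 3).
Hence p(s) = (s - 4) (s - 3) (s - 2), with roots 2, 3, 4.
At least one eigenvalue has non-negative real part, so the system is not asymptotically stable.

2, 3, 4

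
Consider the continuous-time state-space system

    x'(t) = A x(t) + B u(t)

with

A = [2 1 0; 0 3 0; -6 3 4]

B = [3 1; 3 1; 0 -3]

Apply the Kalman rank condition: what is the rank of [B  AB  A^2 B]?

2

AB = [[9, 3], [9, 3], [-9, -15]]
A^2B = [[27, 9], [27, 9], [-63, -69]]
Controllability matrix C = [B  AB  A^2B] = [[3, 1, 9, 3, 27, 9], [3, 1, 9, 3, 27, 9], [0, -3, -9, -15, -63, -69]]
The rows r1, r2, r3 of C are linearly dependent: -r1 + r2 = 0 (check each entry), so rank(C) ≤ 2.
The 2×2 minor from rows 1, 3, columns 1, 2 is 3·(-3) - 1·0 = -9 - 0 = -9 ≠ 0, so rank(C) = 2.
rank(C) = 2 < n = 3, so the pair (A, B) is not completely controllable.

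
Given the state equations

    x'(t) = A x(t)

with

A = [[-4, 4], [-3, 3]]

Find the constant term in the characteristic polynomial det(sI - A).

0

For a 2×2 matrix, det(sI - A) = s^2 - (tr A)s + det A.
tr A = -1, det A = 0.
So p(s) = s^2 + s.
The constant term is 0.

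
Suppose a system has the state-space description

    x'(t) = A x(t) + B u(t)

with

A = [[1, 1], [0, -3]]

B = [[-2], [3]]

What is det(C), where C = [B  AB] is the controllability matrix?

15

AB = [[1], [-9]]
Controllability matrix C = [B  AB] = [[-2, 1], [3, -9]]
det(C) = (-2)·(-9) - 1·3 = 18 - 3 = 15
Since det(C) ≠ 0, rank(C) = 2 and the system is completely controllable.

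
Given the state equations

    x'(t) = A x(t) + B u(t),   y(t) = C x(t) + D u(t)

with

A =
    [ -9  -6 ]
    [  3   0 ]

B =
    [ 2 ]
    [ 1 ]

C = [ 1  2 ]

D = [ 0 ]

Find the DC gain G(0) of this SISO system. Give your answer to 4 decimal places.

G(0) = C(-A)^{-1}B + D = -C A^{-1} B + D.
det A = 18, so A^{-1} = (1/18)·adj(A) = [[0, 1/3], [-1/6, -1/2]]
A^{-1} B = [1/3, -5/6]^T
C A^{-1} B = -4/3
G(0) = D - C A^{-1} B = 0 - (-4/3) = 4/3 ≈ 1.3333

1.3333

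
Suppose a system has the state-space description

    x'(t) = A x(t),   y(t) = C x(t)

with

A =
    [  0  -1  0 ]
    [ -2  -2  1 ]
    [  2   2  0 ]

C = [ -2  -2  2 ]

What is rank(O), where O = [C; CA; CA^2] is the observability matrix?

3

CA = [[8, 10, -2]]
CA^2 = [[-24, -32, 10]]
Observability matrix O = [C; CA; CA^2] = [[-2, -2, 2], [8, 10, -2], [-24, -32, 10]]
det(O) = (-2)·(10·10 - (-2)·(-32)) - (-2)·(8·10 - (-2)·(-24)) + 2·(8·(-32) - 10·(-24)) = (-2)·36 - (-2)·32 + 2·(-16) = -40 ≠ 0, so rank(O) = 3.
rank(O) = 3 = n, so the pair (A, C) is completely observable.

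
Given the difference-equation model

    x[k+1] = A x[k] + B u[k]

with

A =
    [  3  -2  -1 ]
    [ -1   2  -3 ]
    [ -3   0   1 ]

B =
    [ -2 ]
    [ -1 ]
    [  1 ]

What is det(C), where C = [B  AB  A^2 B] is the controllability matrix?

AB = [[-5], [-3], [7]]
A^2B = [[-16], [-22], [22]]
Controllability matrix C = [B  AB  A^2B] = [[-2, -5, -16], [-1, -3, -22], [1, 7, 22]]
Expanding along the first row, det(C) = (-2)·((-3)·22 - (-22)·7) - (-5)·((-1)·22 - (-22)·1) + (-16)·((-1)·7 - (-3)·1) = (-2)·88 - (-5)·0 + (-16)·(-4) = -112
Since det(C) ≠ 0, rank(C) = 3 and the system is completely controllable.

-112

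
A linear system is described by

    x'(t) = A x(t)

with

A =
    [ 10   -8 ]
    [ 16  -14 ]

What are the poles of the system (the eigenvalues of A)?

-6, 2

det(sI - A) = s^2 - (tr A)s + det A, with tr A = 10 + (-14) = -4 and det A = 10·(-14) - (-8)·16 = -140 - (-128) = -12.
So p(s) = det(sI - A) = s^2 + 4s - 12.
Factor s^2 + 4s - 12: two numbers with sum -4 and product -12 are 2 and -6, so s^2 + 4s - 12 = (s - 2)(s + 6).
Hence p(s) = (s - 2) (s + 6), with roots -6, 2.
At least one eigenvalue has non-negative real part, so the system is not asymptotically stable.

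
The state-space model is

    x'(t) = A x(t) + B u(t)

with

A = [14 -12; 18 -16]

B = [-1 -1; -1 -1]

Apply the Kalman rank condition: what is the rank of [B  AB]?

1

AB = [[-2, -2], [-2, -2]]
Controllability matrix C = [B  AB] = [[-1, -1, -2, -2], [-1, -1, -2, -2]]
Every column of C is a scalar multiple of column 1 = [-1, -1] (multipliers 1, 1, 2, 2), so the columns span a one-dimensional space.
C ≠ 0, hence rank(C) = 1.
rank(C) = 1 < n = 2, so the pair (A, B) is not completely controllable.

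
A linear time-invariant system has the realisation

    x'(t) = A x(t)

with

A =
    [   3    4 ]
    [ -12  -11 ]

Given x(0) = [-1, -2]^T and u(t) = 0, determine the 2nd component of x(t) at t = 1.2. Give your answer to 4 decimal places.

det(sI - A) = s^2 - (tr A)s + det A, with tr A = 3 + (-11) = -8 and det A = 3·(-11) - 4·(-12) = -33 - (-48) = 15.
So p(s) = det(sI - A) = s^2 + 8s + 15.
Factor s^2 + 8s + 15: two numbers with sum -8 and product 15 are -3 and -5, so s^2 + 8s + 15 = (s + 3)(s + 5).
Hence p(s) = (s + 3) (s + 5), with roots -5, -3.
The eigenvalues -5, -3 are distinct and real, so A is diagonalisable and x(t) = e^{At} x(0) = V diag(e^{λ_i t}) V^{-1} x(0), where the columns of V are the eigenvectors.
λ = -5: A - (-5)I = [[8, 4], [-12, -6]]. Row 1 gives 8·v1 + 4·v2 = 0, so take v_1 = [1, -2]^T.
λ = -3: A - (-3)I = [[6, 4], [-12, -8]]. Row 1 gives 6·v1 + 4·v2 = 0, so take v_2 = [2, -3]^T.
V = [v_1 v_2] = [[1, 2], [-2, -3]] has det V = 1, so V^{-1} = adj(V)/det V = [[-3, -2], [2, 1]].
Modal coordinates z(0) = V^{-1} x(0): (-3)·(-1) + (-2)·(-2) = 7; 2·(-1) + 1·(-2) = -4; so z(0) = [7, -4]^T.
x_2(t) = Σ_i (v_i)_2 · z_i(0) · e^{λ_i t} (row 2 of V times the modal terms).
x_2(1.2) = (-2)·7·e^{-5·1.2} + (-3)·(-4)·e^{-3·1.2} = (-14)·0.002479 + 12·0.027324 = 0.2932.

0.2932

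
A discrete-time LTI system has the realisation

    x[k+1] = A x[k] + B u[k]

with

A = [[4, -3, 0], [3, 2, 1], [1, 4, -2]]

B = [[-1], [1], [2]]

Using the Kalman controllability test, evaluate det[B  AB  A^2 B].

AB = [[-7], [1], [-1]]
A^2B = [[-31], [-20], [-1]]
Controllability matrix C = [B  AB  A^2B] = [[-1, -7, -31], [1, 1, -20], [2, -1, -1]]
Expanding along the first row, det(C) = (-1)·(1·(-1) - (-20)·(-1)) - (-7)·(1·(-1) - (-20)·2) + (-31)·(1·(-1) - 1·2) = (-1)·(-21) - (-7)·39 + (-31)·(-3) = 387
Since det(C) ≠ 0, rank(C) = 3 and the system is completely controllable.

387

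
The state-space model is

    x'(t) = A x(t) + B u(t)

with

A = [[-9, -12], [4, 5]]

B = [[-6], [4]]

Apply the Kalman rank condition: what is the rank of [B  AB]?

AB = [[6], [-4]]
Controllability matrix C = [B  AB] = [[-6, 6], [4, -4]]
Every column of C is a scalar multiple of column 1 = [-6, 4] (multipliers 1, -1), so the columns span a one-dimensional space.
C ≠ 0, hence rank(C) = 1.
rank(C) = 1 < n = 2, so the pair (A, B) is not completely controllable.

1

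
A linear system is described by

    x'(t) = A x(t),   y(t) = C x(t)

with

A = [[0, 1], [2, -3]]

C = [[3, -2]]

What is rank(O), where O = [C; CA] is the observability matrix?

2

CA = [[-4, 9]]
Observability matrix O = [C; CA] = [[3, -2], [-4, 9]]
det(O) = 3·9 - (-2)·(-4) = 27 - 8 = 19 ≠ 0, so rank(O) = 2.
rank(O) = 2 = n, so the pair (A, C) is completely observable.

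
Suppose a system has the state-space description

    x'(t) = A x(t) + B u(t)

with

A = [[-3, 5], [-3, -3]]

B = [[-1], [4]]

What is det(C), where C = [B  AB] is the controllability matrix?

AB = [[23], [-9]]
Controllability matrix C = [B  AB] = [[-1, 23], [4, -9]]
det(C) = (-1)·(-9) - 23·4 = 9 - 92 = -83
Since det(C) ≠ 0, rank(C) = 2 and the system is completely controllable.

-83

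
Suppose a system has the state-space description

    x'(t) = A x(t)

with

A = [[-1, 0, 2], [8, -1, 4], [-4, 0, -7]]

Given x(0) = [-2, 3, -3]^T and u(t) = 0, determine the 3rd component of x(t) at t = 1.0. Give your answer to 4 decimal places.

det(sI - A) = s^3 - (tr A)s^2 + (M11 + M22 + M33)s - det A, where Mii is the 2×2 principal minor of A obtained by deleting row i and column i.
tr A = (-1) + (-1) + (-7) = -9; M11 = (-1)·(-7) - 4·0 = 7 - 0 = 7; M22 = (-1)·(-7) - 2·(-4) = 7 - (-8) = 15; M33 = (-1)·(-1) - 0·8 = 1 - 0 = 1; sum of minors = 23.
det A = (-1)·((-1)·(-7) - 4·0) - 0·(8·(-7) - 4·(-4)) + 2·(8·0 - (-1)·(-4)) = (-1)·7 - 0·(-40) + 2·(-4) = -15.
So p(s) = det(sI - A) = s^3 + 9s^2 + 23s + 15.
Rational-root test: any integer root divides 15. Testing small divisors, s = -1 works: p(-1) = -1 + 9 + (-23) + 15 = 0, so (s + 1) is a factor.
Dividing, p(s) = (s + 1)(s^2 + 8s + 15).
Factor s^2 + 8s + 15: two numbers with sum -8 and product 15 are -3 and -5, so s^2 + 8s + 15 = (s + 3)(s + 5).
Hence p(s) = (s + 1) (s + 3) (s + 5), with roots -5, -3, -1.
The eigenvalues -5, -3, -1 are distinct and real, so A is diagonalisable and x(t) = e^{At} x(0) = V diag(e^{λ_i t}) V^{-1} x(0), where the columns of V are the eigenvectors.
λ = -5: A - (-5)I = [[4, 0, 2], [8, 4, 4], [-4, 0, -2]]. v must be orthogonal to every row; (row 1) × (row 2) = [-8, 0, 16], so take v_1 = [1, 0, -2]^T.
λ = -3: A - (-3)I = [[2, 0, 2], [8, 2, 4], [-4, 0, -4]]. v must be orthogonal to every row; (row 1) × (row 2) = [-4, 8, 4], so take v_2 = [-1, 2, 1]^T.
λ = -1: A - (-1)I = [[0, 0, 2], [8, 0, 4], [-4, 0, -6]]. v must be orthogonal to every row; (row 1) × (row 2) = [0, 16, 0], so take v_3 = [0, 1, 0]^T.
V = [v_1 v_2 v_3] = [[1, -1, 0], [0, 2, 1], [-2, 1, 0]] has det V = 1, so V^{-1} = adj(V)/det V = [[-1, 0, -1], [-2, 0, -1], [4, 1, 2]].
Modal coordinates z(0) = V^{-1} x(0): (-1)·(-2) + 0·3 + (-1)·(-3) = 5; (-2)·(-2) + 0·3 + (-1)·(-3) = 7; 4·(-2) + 1·3 + 2·(-3) = -11; so z(0) = [5, 7, -11]^T.
x_3(t) = Σ_i (v_i)_3 · z_i(0) · e^{λ_i t} (row 3 of V times the modal terms).
x_3(1.0) = (-2)·5·e^{-5·1.0} + 1·7·e^{-3·1.0} + 0·(-11)·e^{-1·1.0} = (-10)·0.006738 + 7·0.049787 + 0·0.367879 = 0.2811.

0.2811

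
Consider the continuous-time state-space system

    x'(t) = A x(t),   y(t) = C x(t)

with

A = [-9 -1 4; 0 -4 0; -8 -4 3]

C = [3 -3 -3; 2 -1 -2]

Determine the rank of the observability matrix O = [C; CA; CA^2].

2

CA = [[-3, 21, 3], [-2, 10, 2]]
CA^2 = [[3, -93, -3], [2, -46, -2]]
Observability matrix O = [C; CA; CA^2] = [[3, -3, -3], [2, -1, -2], [-3, 21, 3], [-2, 10, 2], [3, -93, -3], [2, -46, -2]]
The columns c1, c2, c3 of O are linearly dependent: c1 + c3 = 0 (check each entry), so rank(O) ≤ 2.
The 2×2 minor from rows 1, 2, columns 1, 2 is 3·(-1) - (-3)·2 = -3 - (-6) = 3 ≠ 0, so rank(O) = 2.
rank(O) = 2 < n = 3, so the pair (A, C) is not completely observable.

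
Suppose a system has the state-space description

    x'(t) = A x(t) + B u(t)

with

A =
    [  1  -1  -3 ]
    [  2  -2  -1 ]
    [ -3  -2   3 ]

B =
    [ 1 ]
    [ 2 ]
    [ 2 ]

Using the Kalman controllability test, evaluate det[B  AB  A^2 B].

325

AB = [[-7], [-4], [-1]]
A^2B = [[0], [-5], [26]]
Controllability matrix C = [B  AB  A^2B] = [[1, -7, 0], [2, -4, -5], [2, -1, 26]]
Expanding along the first row, det(C) = 1·((-4)·26 - (-5)·(-1)) - (-7)·(2·26 - (-5)·2) + 0·(2·(-1) - (-4)·2) = 1·(-109) - (-7)·62 + 0·6 = 325
Since det(C) ≠ 0, rank(C) = 3 and the system is completely controllable.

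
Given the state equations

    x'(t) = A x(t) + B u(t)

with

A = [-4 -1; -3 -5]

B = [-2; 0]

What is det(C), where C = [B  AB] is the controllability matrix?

-12

AB = [[8], [6]]
Controllability matrix C = [B  AB] = [[-2, 8], [0, 6]]
det(C) = (-2)·6 - 8·0 = -12 - 0 = -12
Since det(C) ≠ 0, rank(C) = 2 and the system is completely controllable.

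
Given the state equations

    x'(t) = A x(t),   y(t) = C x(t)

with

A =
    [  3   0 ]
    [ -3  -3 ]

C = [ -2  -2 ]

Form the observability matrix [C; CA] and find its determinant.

CA = [[0, 6]]
Observability matrix O = [C; CA] = [[-2, -2], [0, 6]]
det(O) = (-2)·6 - (-2)·0 = -12 - 0 = -12
Since det(O) ≠ 0, rank(O) = 2 and the system is completely observable.

-12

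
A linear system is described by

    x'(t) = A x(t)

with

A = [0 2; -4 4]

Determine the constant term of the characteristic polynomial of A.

8

For a 2×2 matrix, det(sI - A) = s^2 - (tr A)s + det A.
tr A = 4, det A = 8.
So p(s) = s^2 - 4s + 8.
The constant term is 8.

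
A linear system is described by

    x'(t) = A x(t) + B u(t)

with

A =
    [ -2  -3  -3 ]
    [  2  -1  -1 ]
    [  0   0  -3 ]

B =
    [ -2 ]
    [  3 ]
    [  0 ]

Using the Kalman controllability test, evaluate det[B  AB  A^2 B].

0

AB = [[-5], [-7], [0]]
A^2B = [[31], [-3], [0]]
Controllability matrix C = [B  AB  A^2B] = [[-2, -5, 31], [3, -7, -3], [0, 0, 0]]
Expanding along the first row, det(C) = (-2)·((-7)·0 - (-3)·0) - (-5)·(3·0 - (-3)·0) + 31·(3·0 - (-7)·0) = (-2)·0 - (-5)·0 + 31·0 = 0
Since det(C) = 0, rank(C) < 3 and the system is not completely controllable.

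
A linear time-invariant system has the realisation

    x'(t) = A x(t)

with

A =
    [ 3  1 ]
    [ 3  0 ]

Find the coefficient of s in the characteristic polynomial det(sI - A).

For a 2×2 matrix, det(sI - A) = s^2 - (tr A)s + det A.
tr A = 3, det A = -3.
So p(s) = s^2 - 3s - 3.
The coefficient of s is -3.

-3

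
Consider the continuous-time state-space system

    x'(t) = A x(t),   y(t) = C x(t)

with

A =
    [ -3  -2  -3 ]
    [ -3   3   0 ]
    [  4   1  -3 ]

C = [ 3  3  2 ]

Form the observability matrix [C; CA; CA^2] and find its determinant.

6350

CA = [[-10, 5, -15]]
CA^2 = [[-45, 20, 75]]
Observability matrix O = [C; CA; CA^2] = [[3, 3, 2], [-10, 5, -15], [-45, 20, 75]]
Expanding along the first row, det(O) = 3·(5·75 - (-15)·20) - 3·((-10)·75 - (-15)·(-45)) + 2·((-10)·20 - 5·(-45)) = 3·675 - 3·(-1425) + 2·25 = 6350
Since det(O) ≠ 0, rank(O) = 3 and the system is completely observable.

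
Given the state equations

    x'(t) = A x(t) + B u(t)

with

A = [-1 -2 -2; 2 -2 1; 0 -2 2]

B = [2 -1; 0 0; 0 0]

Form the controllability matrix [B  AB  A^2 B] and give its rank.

AB = [[-2, 1], [4, -2], [0, 0]]
A^2B = [[-6, 3], [-12, 6], [-8, 4]]
Controllability matrix C = [B  AB  A^2B] = [[2, -1, -2, 1, -6, 3], [0, 0, 4, -2, -12, 6], [0, 0, 0, 0, -8, 4]]
Take the 3×3 submatrix of C formed by columns 1, 3, 5: [[2, -2, -6], [0, 4, -12], [0, 0, -8]]. Its determinant is 2·(4·(-8) - (-12)·0) - (-2)·(0·(-8) - (-12)·0) + (-6)·(0·0 - 4·0) = 2·(-32) - (-2)·0 + (-6)·0 = -64 ≠ 0.
So rank(C) ≥ 3; since C has 3 rows, rank(C) = 3.
rank(C) = 3 = n, so the pair (A, B) is completely controllable.

3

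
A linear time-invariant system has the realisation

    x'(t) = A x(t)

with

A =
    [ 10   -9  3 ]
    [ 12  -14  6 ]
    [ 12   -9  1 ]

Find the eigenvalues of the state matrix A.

det(sI - A) = s^3 - (tr A)s^2 + (M11 + M22 + M33)s - det A, where Mii is the 2×2 principal minor of A obtained by deleting row i and column i.
tr A = 10 + (-14) + 1 = -3; M11 = (-14)·1 - 6·(-9) = -14 - (-54) = 40; M22 = 10·1 - 3·12 = 10 - 36 = -26; M33 = 10·(-14) - (-9)·12 = -140 - (-108) = -32; sum of minors = -18.
det A = 10·((-14)·1 - 6·(-9)) - (-9)·(12·1 - 6·12) + 3·(12·(-9) - (-14)·12) = 10·40 - (-9)·(-60) + 3·60 = 40.
So p(s) = det(sI - A) = s^3 + 3s^2 - 18s - 40.
Rational-root test: any integer root divides -40. Testing small divisors, s = -2 works: p(-2) = -8 + 12 + 36 + (-40) = 0, so (s + 2) is a factor.
Dividing, p(s) = (s + 2)(s^2 + s - 20).
Factor s^2 + s - 20: two numbers with sum -1 and product -20 are 4 and -5, so s^2 + s - 20 = (s - 4)(s + 5).
Hence p(s) = (s - 4) (s + 2) (s + 5), with roots -5, -2, 4.
At least one eigenvalue has non-negative real part, so the system is not asymptotically stable.

-5, -2, 4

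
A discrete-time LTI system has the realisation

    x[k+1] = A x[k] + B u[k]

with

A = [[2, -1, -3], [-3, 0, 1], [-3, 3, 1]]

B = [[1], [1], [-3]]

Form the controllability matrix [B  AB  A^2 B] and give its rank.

3

AB = [[10], [-6], [-3]]
A^2B = [[35], [-33], [-51]]
Controllability matrix C = [B  AB  A^2B] = [[1, 10, 35], [1, -6, -33], [-3, -3, -51]]
det(C) = 1·((-6)·(-51) - (-33)·(-3)) - 10·(1·(-51) - (-33)·(-3)) + 35·(1·(-3) - (-6)·(-3)) = 1·207 - 10·(-150) + 35·(-21) = 972 ≠ 0, so rank(C) = 3.
rank(C) = 3 = n, so the pair (A, B) is completely controllable.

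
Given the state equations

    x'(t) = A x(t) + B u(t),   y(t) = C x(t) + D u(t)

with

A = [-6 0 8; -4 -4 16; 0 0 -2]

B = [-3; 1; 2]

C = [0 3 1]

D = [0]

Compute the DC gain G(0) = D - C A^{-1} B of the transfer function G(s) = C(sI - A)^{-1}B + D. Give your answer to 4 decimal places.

11.2500

G(0) = C(-A)^{-1}B + D = -C A^{-1} B + D.
det A = -48, so A^{-1} = (1/-48)·adj(A) = [[-1/6, 0, -2/3], [1/6, -1/4, -4/3], [0, 0, -1/2]]
A^{-1} B = [-5/6, -41/12, -1]^T
C A^{-1} B = -45/4
G(0) = D - C A^{-1} B = 0 - (-45/4) = 45/4 ≈ 11.2500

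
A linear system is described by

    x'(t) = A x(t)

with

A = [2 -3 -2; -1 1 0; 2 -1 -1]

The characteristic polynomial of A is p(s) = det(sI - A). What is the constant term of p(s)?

Expand det(sI - A) for the 3×3 matrix.
p(s) = s^3 - 2s^2 - 3.
(Check: constant term = det(-A) = (-1)^3 det A = -3; coefficient of s^2 = -tr A = -2.)
The constant term is -3.

-3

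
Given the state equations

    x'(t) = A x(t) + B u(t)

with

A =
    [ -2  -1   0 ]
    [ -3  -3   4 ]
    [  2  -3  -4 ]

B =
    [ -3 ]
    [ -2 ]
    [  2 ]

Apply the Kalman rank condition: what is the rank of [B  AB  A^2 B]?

AB = [[8], [23], [-8]]
A^2B = [[-39], [-125], [-21]]
Controllability matrix C = [B  AB  A^2B] = [[-3, 8, -39], [-2, 23, -125], [2, -8, -21]]
det(C) = (-3)·(23·(-21) - (-125)·(-8)) - 8·((-2)·(-21) - (-125)·2) + (-39)·((-2)·(-8) - 23·2) = (-3)·(-1483) - 8·292 + (-39)·(-30) = 3283 ≠ 0, so rank(C) = 3.
rank(C) = 3 = n, so the pair (A, B) is completely controllable.

3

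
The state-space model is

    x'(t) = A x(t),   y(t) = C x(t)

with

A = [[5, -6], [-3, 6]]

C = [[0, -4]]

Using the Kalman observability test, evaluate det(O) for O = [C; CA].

48

CA = [[12, -24]]
Observability matrix O = [C; CA] = [[0, -4], [12, -24]]
det(O) = 0·(-24) - (-4)·12 = 0 - (-48) = 48
Since det(O) ≠ 0, rank(O) = 2 and the system is completely observable.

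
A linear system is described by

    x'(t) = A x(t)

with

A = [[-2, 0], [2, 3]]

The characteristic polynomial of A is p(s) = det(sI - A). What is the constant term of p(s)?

For a 2×2 matrix, det(sI - A) = s^2 - (tr A)s + det A.
tr A = 1, det A = -6.
So p(s) = s^2 - s - 6.
The constant term is -6.

-6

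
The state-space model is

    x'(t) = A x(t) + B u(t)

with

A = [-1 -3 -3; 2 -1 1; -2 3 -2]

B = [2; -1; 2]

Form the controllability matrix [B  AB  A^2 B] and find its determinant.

AB = [[-5], [7], [-11]]
A^2B = [[17], [-28], [53]]
Controllability matrix C = [B  AB  A^2B] = [[2, -5, 17], [-1, 7, -28], [2, -11, 53]]
Expanding along the first row, det(C) = 2·(7·53 - (-28)·(-11)) - (-5)·((-1)·53 - (-28)·2) + 17·((-1)·(-11) - 7·2) = 2·63 - (-5)·3 + 17·(-3) = 90
Since det(C) ≠ 0, rank(C) = 3 and the system is completely controllable.

90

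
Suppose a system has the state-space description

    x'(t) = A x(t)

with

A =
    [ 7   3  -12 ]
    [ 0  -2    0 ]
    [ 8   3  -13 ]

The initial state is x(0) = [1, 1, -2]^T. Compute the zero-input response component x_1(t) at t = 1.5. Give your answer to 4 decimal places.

2.0530

det(sI - A) = s^3 - (tr A)s^2 + (M11 + M22 + M33)s - det A, where Mii is the 2×2 principal minor of A obtained by deleting row i and column i.
tr A = 7 + (-2) + (-13) = -8; M11 = (-2)·(-13) - 0·3 = 26 - 0 = 26; M22 = 7·(-13) - (-12)·8 = -91 - (-96) = 5; M33 = 7·(-2) - 3·0 = -14 - 0 = -14; sum of minors = 17.
det A = 7·((-2)·(-13) - 0·3) - 3·(0·(-13) - 0·8) + (-12)·(0·3 - (-2)·8) = 7·26 - 3·0 + (-12)·16 = -10.
So p(s) = det(sI - A) = s^3 + 8s^2 + 17s + 10.
Rational-root test: any integer root divides 10. Testing small divisors, s = -1 works: p(-1) = -1 + 8 + (-17) + 10 = 0, so (s + 1) is a factor.
Dividing, p(s) = (s + 1)(s^2 + 7s + 10).
Factor s^2 + 7s + 10: two numbers with sum -7 and product 10 are -2 and -5, so s^2 + 7s + 10 = (s + 2)(s + 5).
Hence p(s) = (s + 1) (s + 2) (s + 5), with roots -5, -2, -1.
The eigenvalues -5, -2, -1 are distinct and real, so A is diagonalisable and x(t) = e^{At} x(0) = V diag(e^{λ_i t}) V^{-1} x(0), where the columns of V are the eigenvectors.
λ = -5: A - (-5)I = [[12, 3, -12], [0, 3, 0], [8, 3, -8]]. v must be orthogonal to every row; (row 1) × (row 2) = [36, 0, 36], so take v_1 = [1, 0, 1]^T.
λ = -2: A - (-2)I = [[9, 3, -12], [0, 0, 0], [8, 3, -11]]. v must be orthogonal to every row; (row 1) × (row 3) = [3, 3, 3], so take v_2 = [1, 1, 1]^T.
λ = -1: A - (-1)I = [[8, 3, -12], [0, -1, 0], [8, 3, -12]]. v must be orthogonal to every row; (row 1) × (row 2) = [-12, 0, -8], so take v_3 = [-3, 0, -2]^T.
V = [v_1 v_2 v_3] = [[1, 1, -3], [0, 1, 0], [1, 1, -2]] has det V = 1, so V^{-1} = adj(V)/det V = [[-2, -1, 3], [0, 1, 0], [-1, 0, 1]].
Modal coordinates z(0) = V^{-1} x(0): (-2)·1 + (-1)·1 + 3·(-2) = -9; 0·1 + 1·1 + 0·(-2) = 1; (-1)·1 + 0·1 + 1·(-2) = -3; so z(0) = [-9, 1, -3]^T.
x_1(t) = Σ_i (v_i)_1 · z_i(0) · e^{λ_i t} (row 1 of V times the modal terms).
x_1(1.5) = 1·(-9)·e^{-5·1.5} + 1·1·e^{-2·1.5} + (-3)·(-3)·e^{-1·1.5} = (-9)·0.000553 + 1·0.049787 + 9·0.223130 = 2.0530.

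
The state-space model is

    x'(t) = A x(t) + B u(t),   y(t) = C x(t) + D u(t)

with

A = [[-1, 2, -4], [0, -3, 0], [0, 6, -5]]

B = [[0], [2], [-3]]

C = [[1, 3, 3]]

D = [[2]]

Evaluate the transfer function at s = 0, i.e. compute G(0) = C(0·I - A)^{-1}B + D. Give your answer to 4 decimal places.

5.1333

G(0) = C(-A)^{-1}B + D = -C A^{-1} B + D.
det A = -15, so A^{-1} = (1/-15)·adj(A) = [[-1, 14/15, 4/5], [0, -1/3, 0], [0, -2/5, -1/5]]
A^{-1} B = [-8/15, -2/3, -1/5]^T
C A^{-1} B = -47/15
G(0) = D - C A^{-1} B = 2 - (-47/15) = 77/15 ≈ 5.1333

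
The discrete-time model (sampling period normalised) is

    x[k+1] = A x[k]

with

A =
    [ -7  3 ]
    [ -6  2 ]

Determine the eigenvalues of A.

-4, -1

det(zI - A) = z^2 - (tr A)z + det A, with tr A = (-7) + 2 = -5 and det A = (-7)·2 - 3·(-6) = -14 - (-18) = 4.
So p(z) = det(zI - A) = z^2 + 5z + 4.
Factor z^2 + 5z + 4: two numbers with sum -5 and product 4 are -1 and -4, so z^2 + 5z + 4 = (z + 1)(z + 4).
Hence p(z) = (z + 1) (z + 4), with roots -4, -1.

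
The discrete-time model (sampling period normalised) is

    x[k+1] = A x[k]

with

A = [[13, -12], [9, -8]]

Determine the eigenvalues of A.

det(zI - A) = z^2 - (tr A)z + det A, with tr A = 13 + (-8) = 5 and det A = 13·(-8) - (-12)·9 = -104 - (-108) = 4.
So p(z) = det(zI - A) = z^2 - 5z + 4.
Factor z^2 - 5z + 4: two numbers with sum 5 and product 4 are 4 and 1, so z^2 - 5z + 4 = (z - 4)(z - 1).
Hence p(z) = (z - 4) (z - 1), with roots 1, 4.

1, 4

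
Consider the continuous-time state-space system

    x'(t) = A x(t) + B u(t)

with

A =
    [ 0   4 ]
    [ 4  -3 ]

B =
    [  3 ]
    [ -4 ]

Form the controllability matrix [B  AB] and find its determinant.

AB = [[-16], [24]]
Controllability matrix C = [B  AB] = [[3, -16], [-4, 24]]
det(C) = 3·24 - (-16)·(-4) = 72 - 64 = 8
Since det(C) ≠ 0, rank(C) = 2 and the system is completely controllable.

8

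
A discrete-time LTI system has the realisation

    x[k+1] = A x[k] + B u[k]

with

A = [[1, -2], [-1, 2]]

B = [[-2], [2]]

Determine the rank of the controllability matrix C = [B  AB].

AB = [[-6], [6]]
Controllability matrix C = [B  AB] = [[-2, -6], [2, 6]]
Every column of C is a scalar multiple of column 1 = [-2, 2] (multipliers 1, 3), so the columns span a one-dimensional space.
C ≠ 0, hence rank(C) = 1.
rank(C) = 1 < n = 2, so the pair (A, B) is not completely controllable.

1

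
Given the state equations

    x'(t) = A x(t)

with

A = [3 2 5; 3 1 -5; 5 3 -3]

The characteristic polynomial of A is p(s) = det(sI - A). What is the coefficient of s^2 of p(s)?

Expand det(sI - A) for the 3×3 matrix.
p(s) = s^3 - s^2 - 25s - 24.
(Check: constant term = det(-A) = (-1)^3 det A = -24; coefficient of s^2 = -tr A = -1.)
The coefficient of s^2 is -1.

-1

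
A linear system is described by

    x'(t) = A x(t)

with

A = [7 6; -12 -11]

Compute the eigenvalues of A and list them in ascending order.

-5, 1

det(sI - A) = s^2 - (tr A)s + det A, with tr A = 7 + (-11) = -4 and det A = 7·(-11) - 6·(-12) = -77 - (-72) = -5.
So p(s) = det(sI - A) = s^2 + 4s - 5.
Factor s^2 + 4s - 5: two numbers with sum -4 and product -5 are 1 and -5, so s^2 + 4s - 5 = (s - 1)(s + 5).
Hence p(s) = (s - 1) (s + 5), with roots -5, 1.
At least one eigenvalue has non-negative real part, so the system is not asymptotically stable.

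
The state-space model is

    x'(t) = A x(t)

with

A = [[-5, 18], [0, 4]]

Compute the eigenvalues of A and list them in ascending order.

det(sI - A) = s^2 - (tr A)s + det A, with tr A = (-5) + 4 = -1 and det A = (-5)·4 - 18·0 = -20 - 0 = -20.
So p(s) = det(sI - A) = s^2 + s - 20.
Factor s^2 + s - 20: two numbers with sum -1 and product -20 are 4 and -5, so s^2 + s - 20 = (s - 4)(s + 5).
Hence p(s) = (s - 4) (s + 5), with roots -5, 4.
At least one eigenvalue has non-negative real part, so the system is not asymptotically stable.

-5, 4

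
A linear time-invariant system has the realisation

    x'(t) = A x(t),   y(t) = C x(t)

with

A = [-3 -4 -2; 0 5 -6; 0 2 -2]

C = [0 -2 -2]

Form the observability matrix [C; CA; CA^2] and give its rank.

2

CA = [[0, -14, 16]]
CA^2 = [[0, -38, 52]]
Observability matrix O = [C; CA; CA^2] = [[0, -2, -2], [0, -14, 16], [0, -38, 52]]
Column 1 of O is identically zero, so rank(O) ≤ 2.
The 2×2 minor from rows 1, 2, columns 2, 3 is (-2)·16 - (-2)·(-14) = -32 - 28 = -60 ≠ 0, so rank(O) = 2.
rank(O) = 2 < n = 3, so the pair (A, C) is not completely observable.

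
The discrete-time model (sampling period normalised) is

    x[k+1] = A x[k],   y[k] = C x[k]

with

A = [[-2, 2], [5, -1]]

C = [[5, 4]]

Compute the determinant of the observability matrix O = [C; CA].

-10

CA = [[10, 6]]
Observability matrix O = [C; CA] = [[5, 4], [10, 6]]
det(O) = 5·6 - 4·10 = 30 - 40 = -10
Since det(O) ≠ 0, rank(O) = 2 and the system is completely observable.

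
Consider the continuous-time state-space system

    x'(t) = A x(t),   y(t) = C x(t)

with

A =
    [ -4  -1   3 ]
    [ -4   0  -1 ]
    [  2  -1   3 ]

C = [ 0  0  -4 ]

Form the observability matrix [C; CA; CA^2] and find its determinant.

512

CA = [[-8, 4, -12]]
CA^2 = [[-8, 20, -64]]
Observability matrix O = [C; CA; CA^2] = [[0, 0, -4], [-8, 4, -12], [-8, 20, -64]]
Expanding along the first row, det(O) = 0·(4·(-64) - (-12)·20) - 0·((-8)·(-64) - (-12)·(-8)) + (-4)·((-8)·20 - 4·(-8)) = 0·(-16) - 0·416 + (-4)·(-128) = 512
Since det(O) ≠ 0, rank(O) = 3 and the system is completely observable.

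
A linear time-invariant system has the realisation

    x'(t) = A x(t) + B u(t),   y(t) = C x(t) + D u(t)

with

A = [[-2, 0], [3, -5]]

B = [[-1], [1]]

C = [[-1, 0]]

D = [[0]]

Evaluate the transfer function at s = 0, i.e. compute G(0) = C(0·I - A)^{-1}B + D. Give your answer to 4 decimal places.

0.5000

G(0) = C(-A)^{-1}B + D = -C A^{-1} B + D.
det A = 10, so A^{-1} = (1/10)·adj(A) = [[-1/2, 0], [-3/10, -1/5]]
A^{-1} B = [1/2, 1/10]^T
C A^{-1} B = -1/2
G(0) = D - C A^{-1} B = 0 - (-1/2) = 1/2 ≈ 0.5000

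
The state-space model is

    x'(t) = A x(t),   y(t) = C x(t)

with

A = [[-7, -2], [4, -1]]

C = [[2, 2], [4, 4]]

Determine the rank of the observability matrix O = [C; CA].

CA = [[-6, -6], [-12, -12]]
Observability matrix O = [C; CA] = [[2, 2], [4, 4], [-6, -6], [-12, -12]]
Every row of O is a scalar multiple of row 1 = [2, 2] (multipliers 1, 2, -3, -6), so the rows span a one-dimensional space.
O ≠ 0, hence rank(O) = 1.
rank(O) = 1 < n = 2, so the pair (A, C) is not completely observable.

1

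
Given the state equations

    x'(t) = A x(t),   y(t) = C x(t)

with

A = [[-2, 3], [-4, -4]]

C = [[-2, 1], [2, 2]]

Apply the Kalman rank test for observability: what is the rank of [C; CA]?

CA = [[0, -10], [-12, -2]]
Observability matrix O = [C; CA] = [[-2, 1], [2, 2], [0, -10], [-12, -2]]
Take the 2×2 submatrix of O formed by rows 1, 2: [[-2, 1], [2, 2]]. Its determinant is (-2)·2 - 1·2 = -4 - 2 = -6 ≠ 0.
So rank(O) ≥ 2; since O has 2 columns, rank(O) = 2.
rank(O) = 2 = n, so the pair (A, C) is completely observable.

2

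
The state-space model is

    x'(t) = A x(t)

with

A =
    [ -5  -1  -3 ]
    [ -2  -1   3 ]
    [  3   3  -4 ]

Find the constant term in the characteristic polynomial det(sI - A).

-33

Expand det(sI - A) for the 3×3 matrix.
p(s) = s^3 + 10s^2 + 27s - 33.
(Check: constant term = det(-A) = (-1)^3 det A = -33; coefficient of s^2 = -tr A = 10.)
The constant term is -33.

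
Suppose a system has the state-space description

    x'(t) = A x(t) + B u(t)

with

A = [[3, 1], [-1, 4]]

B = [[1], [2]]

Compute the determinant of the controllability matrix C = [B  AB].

-3

AB = [[5], [7]]
Controllability matrix C = [B  AB] = [[1, 5], [2, 7]]
det(C) = 1·7 - 5·2 = 7 - 10 = -3
Since det(C) ≠ 0, rank(C) = 2 and the system is completely controllable.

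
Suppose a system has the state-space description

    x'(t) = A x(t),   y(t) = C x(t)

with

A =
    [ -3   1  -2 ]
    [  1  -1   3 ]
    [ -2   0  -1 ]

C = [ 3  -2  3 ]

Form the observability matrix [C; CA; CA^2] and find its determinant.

CA = [[-17, 5, -15]]
CA^2 = [[86, -22, 64]]
Observability matrix O = [C; CA; CA^2] = [[3, -2, 3], [-17, 5, -15], [86, -22, 64]]
Expanding along the first row, det(O) = 3·(5·64 - (-15)·(-22)) - (-2)·((-17)·64 - (-15)·86) + 3·((-17)·(-22) - 5·86) = 3·(-10) - (-2)·202 + 3·(-56) = 206
Since det(O) ≠ 0, rank(O) = 3 and the system is completely observable.

206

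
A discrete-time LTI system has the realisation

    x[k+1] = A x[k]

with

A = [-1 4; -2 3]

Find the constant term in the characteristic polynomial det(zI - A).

5

For a 2×2 matrix, det(zI - A) = z^2 - (tr A)z + det A.
tr A = 2, det A = 5.
So p(z) = z^2 - 2z + 5.
The constant term is 5.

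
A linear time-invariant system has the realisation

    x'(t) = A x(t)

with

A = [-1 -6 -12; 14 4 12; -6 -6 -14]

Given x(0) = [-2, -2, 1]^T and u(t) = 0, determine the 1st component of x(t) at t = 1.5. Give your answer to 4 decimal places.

-0.0165

det(sI - A) = s^3 - (tr A)s^2 + (M11 + M22 + M33)s - det A, where Mii is the 2×2 principal minor of A obtained by deleting row i and column i.
tr A = (-1) + 4 + (-14) = -11; M11 = 4·(-14) - 12·(-6) = -56 - (-72) = 16; M22 = (-1)·(-14) - (-12)·(-6) = 14 - 72 = -58; M33 = (-1)·4 - (-6)·14 = -4 - (-84) = 80; sum of minors = 38.
det A = (-1)·(4·(-14) - 12·(-6)) - (-6)·(14·(-14) - 12·(-6)) + (-12)·(14·(-6) - 4·(-6)) = (-1)·16 - (-6)·(-124) + (-12)·(-60) = -40.
So p(s) = det(sI - A) = s^3 + 11s^2 + 38s + 40.
Rational-root test: any integer root divides 40. Testing small divisors, s = -2 works: p(-2) = -8 + 44 + (-76) + 40 = 0, so (s + 2) is a factor.
Dividing, p(s) = (s + 2)(s^2 + 9s + 20).
Factor s^2 + 9s + 20: two numbers with sum -9 and product 20 are -4 and -5, so s^2 + 9s + 20 = (s + 4)(s + 5).
Hence p(s) = (s + 2) (s + 4) (s + 5), with roots -5, -4, -2.
The eigenvalues -5, -4, -2 are distinct and real, so A is diagonalisable and x(t) = e^{At} x(0) = V diag(e^{λ_i t}) V^{-1} x(0), where the columns of V are the eigenvectors.
λ = -5: A - (-5)I = [[4, -6, -12], [14, 9, 12], [-6, -6, -9]]. v must be orthogonal to every row; (row 1) × (row 2) = [36, -216, 120], so take v_1 = [-3, 18, -10]^T.
λ = -4: A - (-4)I = [[3, -6, -12], [14, 8, 12], [-6, -6, -10]]. v must be orthogonal to every row; (row 1) × (row 2) = [24, -204, 108], so take v_2 = [2, -17, 9]^T.
λ = -2: A - (-2)I = [[1, -6, -12], [14, 6, 12], [-6, -6, -12]]. v must be orthogonal to every row; (row 1) × (row 2) = [0, -180, 90], so take v_3 = [0, -2, 1]^T.
V = [v_1 v_2 v_3] = [[-3, 2, 0], [18, -17, -2], [-10, 9, 1]] has det V = 1, so V^{-1} = adj(V)/det V = [[1, -2, -4], [2, -3, -6], [-8, 7, 15]].
Modal coordinates z(0) = V^{-1} x(0): 1·(-2) + (-2)·(-2) + (-4)·1 = -2; 2·(-2) + (-3)·(-2) + (-6)·1 = -4; (-8)·(-2) + 7·(-2) + 15·1 = 17; so z(0) = [-2, -4, 17]^T.
x_1(t) = Σ_i (v_i)_1 · z_i(0) · e^{λ_i t} (row 1 of V times the modal terms).
x_1(1.5) = (-3)·(-2)·e^{-5·1.5} + 2·(-4)·e^{-4·1.5} + 0·17·e^{-2·1.5} = 6·0.000553 + (-8)·0.002479 + 0·0.049787 = -0.0165.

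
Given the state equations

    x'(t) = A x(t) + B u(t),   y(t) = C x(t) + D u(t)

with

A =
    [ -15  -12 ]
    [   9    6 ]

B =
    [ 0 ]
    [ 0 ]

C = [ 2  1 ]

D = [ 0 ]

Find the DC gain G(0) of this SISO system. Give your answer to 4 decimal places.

G(0) = C(-A)^{-1}B + D = -C A^{-1} B + D.
det A = 18, so A^{-1} = (1/18)·adj(A) = [[1/3, 2/3], [-1/2, -5/6]]
A^{-1} B = [0, 0]^T
C A^{-1} B = 0
G(0) = D - C A^{-1} B = 0 - (0) = 0

0.0000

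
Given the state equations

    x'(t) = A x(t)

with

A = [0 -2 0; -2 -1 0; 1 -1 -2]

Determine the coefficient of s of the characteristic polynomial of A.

-2

Expand det(sI - A) for the 3×3 matrix.
p(s) = s^3 + 3s^2 - 2s - 8.
(Check: constant term = det(-A) = (-1)^3 det A = -8; coefficient of s^2 = -tr A = 3.)
The coefficient of s is -2.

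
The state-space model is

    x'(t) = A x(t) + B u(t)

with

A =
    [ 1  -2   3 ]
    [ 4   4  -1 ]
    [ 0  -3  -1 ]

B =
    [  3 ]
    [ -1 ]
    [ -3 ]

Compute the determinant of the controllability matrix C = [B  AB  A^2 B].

-1479

AB = [[-4], [11], [6]]
A^2B = [[-8], [22], [-39]]
Controllability matrix C = [B  AB  A^2B] = [[3, -4, -8], [-1, 11, 22], [-3, 6, -39]]
Expanding along the first row, det(C) = 3·(11·(-39) - 22·6) - (-4)·((-1)·(-39) - 22·(-3)) + (-8)·((-1)·6 - 11·(-3)) = 3·(-561) - (-4)·105 + (-8)·27 = -1479
Since det(C) ≠ 0, rank(C) = 3 and the system is completely controllable.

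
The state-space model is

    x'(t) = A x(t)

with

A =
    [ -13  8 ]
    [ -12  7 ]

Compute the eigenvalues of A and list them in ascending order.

det(sI - A) = s^2 - (tr A)s + det A, with tr A = (-13) + 7 = -6 and det A = (-13)·7 - 8·(-12) = -91 - (-96) = 5.
So p(s) = det(sI - A) = s^2 + 6s + 5.
Factor s^2 + 6s + 5: two numbers with sum -6 and product 5 are -1 and -5, so s^2 + 6s + 5 = (s + 1)(s + 5).
Hence p(s) = (s + 1) (s + 5), with roots -5, -1.
All eigenvalues have negative real part, so the system is asymptotically stable.

-5, -1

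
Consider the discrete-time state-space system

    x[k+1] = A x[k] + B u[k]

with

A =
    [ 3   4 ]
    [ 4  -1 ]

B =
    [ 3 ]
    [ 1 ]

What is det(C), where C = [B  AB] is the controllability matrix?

AB = [[13], [11]]
Controllability matrix C = [B  AB] = [[3, 13], [1, 11]]
det(C) = 3·11 - 13·1 = 33 - 13 = 20
Since det(C) ≠ 0, rank(C) = 2 and the system is completely controllable.

20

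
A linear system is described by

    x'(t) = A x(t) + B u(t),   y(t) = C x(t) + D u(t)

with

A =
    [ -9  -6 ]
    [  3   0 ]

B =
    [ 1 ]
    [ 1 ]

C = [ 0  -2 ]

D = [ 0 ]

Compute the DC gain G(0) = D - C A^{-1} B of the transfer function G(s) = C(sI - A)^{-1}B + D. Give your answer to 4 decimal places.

G(0) = C(-A)^{-1}B + D = -C A^{-1} B + D.
det A = 18, so A^{-1} = (1/18)·adj(A) = [[0, 1/3], [-1/6, -1/2]]
A^{-1} B = [1/3, -2/3]^T
C A^{-1} B = 4/3
G(0) = D - C A^{-1} B = 0 - (4/3) = -4/3 ≈ -1.3333

-1.3333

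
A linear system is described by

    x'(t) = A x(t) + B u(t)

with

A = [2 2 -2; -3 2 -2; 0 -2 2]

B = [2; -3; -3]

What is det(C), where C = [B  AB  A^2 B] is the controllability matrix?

AB = [[4], [-6], [0]]
A^2B = [[-4], [-24], [12]]
Controllability matrix C = [B  AB  A^2B] = [[2, 4, -4], [-3, -6, -24], [-3, 0, 12]]
Expanding along the first row, det(C) = 2·((-6)·12 - (-24)·0) - 4·((-3)·12 - (-24)·(-3)) + (-4)·((-3)·0 - (-6)·(-3)) = 2·(-72) - 4·(-108) + (-4)·(-18) = 360
Since det(C) ≠ 0, rank(C) = 3 and the system is completely controllable.

360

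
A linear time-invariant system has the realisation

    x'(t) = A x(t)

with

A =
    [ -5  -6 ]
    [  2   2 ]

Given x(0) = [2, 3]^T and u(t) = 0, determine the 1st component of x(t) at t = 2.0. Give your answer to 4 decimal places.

-2.7718

det(sI - A) = s^2 - (tr A)s + det A, with tr A = (-5) + 2 = -3 and det A = (-5)·2 - (-6)·2 = -10 - (-12) = 2.
So p(s) = det(sI - A) = s^2 + 3s + 2.
Factor s^2 + 3s + 2: two numbers with sum -3 and product 2 are -1 and -2, so s^2 + 3s + 2 = (s + 1)(s + 2).
Hence p(s) = (s + 1) (s + 2), with roots -2, -1.
The eigenvalues -2, -1 are distinct and real, so A is diagonalisable and x(t) = e^{At} x(0) = V diag(e^{λ_i t}) V^{-1} x(0), where the columns of V are the eigenvectors.
λ = -2: A - (-2)I = [[-3, -6], [2, 4]]. Row 1 gives (-3)·v1 + (-6)·v2 = 0, so take v_1 = [-2, 1]^T.
λ = -1: A - (-1)I = [[-4, -6], [2, 3]]. Row 1 gives (-4)·v1 + (-6)·v2 = 0, so take v_2 = [-3, 2]^T.
V = [v_1 v_2] = [[-2, -3], [1, 2]] has det V = -1, so V^{-1} = adj(V)/det V = [[-2, -3], [1, 2]].
Modal coordinates z(0) = V^{-1} x(0): (-2)·2 + (-3)·3 = -13; 1·2 + 2·3 = 8; so z(0) = [-13, 8]^T.
x_1(t) = Σ_i (v_i)_1 · z_i(0) · e^{λ_i t} (row 1 of V times the modal terms).
x_1(2.0) = (-2)·(-13)·e^{-2·2.0} + (-3)·8·e^{-1·2.0} = 26·0.018316 + (-24)·0.135335 = -2.7718.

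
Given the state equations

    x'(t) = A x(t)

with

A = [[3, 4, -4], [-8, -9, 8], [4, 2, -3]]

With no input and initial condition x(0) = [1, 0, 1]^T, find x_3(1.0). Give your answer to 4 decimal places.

det(sI - A) = s^3 - (tr A)s^2 + (M11 + M22 + M33)s - det A, where Mii is the 2×2 principal minor of A obtained by deleting row i and column i.
tr A = 3 + (-9) + (-3) = -9; M11 = (-9)·(-3) - 8·2 = 27 - 16 = 11; M22 = 3·(-3) - (-4)·4 = -9 - (-16) = 7; M33 = 3·(-9) - 4·(-8) = -27 - (-32) = 5; sum of minors = 23.
det A = 3·((-9)·(-3) - 8·2) - 4·((-8)·(-3) - 8·4) + (-4)·((-8)·2 - (-9)·4) = 3·11 - 4·(-8) + (-4)·20 = -15.
So p(s) = det(sI - A) = s^3 + 9s^2 + 23s + 15.
Rational-root test: any integer root divides 15. Testing small divisors, s = -1 works: p(-1) = -1 + 9 + (-23) + 15 = 0, so (s + 1) is a factor.
Dividing, p(s) = (s + 1)(s^2 + 8s + 15).
Factor s^2 + 8s + 15: two numbers with sum -8 and product 15 are -3 and -5, so s^2 + 8s + 15 = (s + 3)(s + 5).
Hence p(s) = (s + 1) (s + 3) (s + 5), with roots -5, -3, -1.
The eigenvalues -5, -3, -1 are distinct and real, so A is diagonalisable and x(t) = e^{At} x(0) = V diag(e^{λ_i t}) V^{-1} x(0), where the columns of V are the eigenvectors.
λ = -5: A - (-5)I = [[8, 4, -4], [-8, -4, 8], [4, 2, 2]]. v must be orthogonal to every row; (row 1) × (row 2) = [16, -32, 0], so take v_1 = [1, -2, 0]^T.
λ = -3: A - (-3)I = [[6, 4, -4], [-8, -6, 8], [4, 2, 0]]. v must be orthogonal to every row; (row 1) × (row 2) = [8, -16, -4], so take v_2 = [2, -4, -1]^T.
λ = -1: A - (-1)I = [[4, 4, -4], [-8, -8, 8], [4, 2, -2]]. v must be orthogonal to every row; (row 1) × (row 3) = [0, -8, -8], so take v_3 = [0, 1, 1]^T.
V = [v_1 v_2 v_3] = [[1, 2, 0], [-2, -4, 1], [0, -1, 1]] has det V = 1, so V^{-1} = adj(V)/det V = [[-3, -2, 2], [2, 1, -1], [2, 1, 0]].
Modal coordinates z(0) = V^{-1} x(0): (-3)·1 + (-2)·0 + 2·1 = -1; 2·1 + 1·0 + (-1)·1 = 1; 2·1 + 1·0 + 0·1 = 2; so z(0) = [-1, 1, 2]^T.
x_3(t) = Σ_i (v_i)_3 · z_i(0) · e^{λ_i t} (row 3 of V times the modal terms).
x_3(1.0) = 0·(-1)·e^{-5·1.0} + (-1)·1·e^{-3·1.0} + 1·2·e^{-1·1.0} = 0·0.006738 + (-1)·0.049787 + 2·0.367879 = 0.6860.

0.6860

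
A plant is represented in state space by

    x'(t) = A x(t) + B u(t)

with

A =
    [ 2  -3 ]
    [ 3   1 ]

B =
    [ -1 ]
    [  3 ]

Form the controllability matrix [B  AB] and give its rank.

AB = [[-11], [0]]
Controllability matrix C = [B  AB] = [[-1, -11], [3, 0]]
det(C) = (-1)·0 - (-11)·3 = 0 - (-33) = 33 ≠ 0, so rank(C) = 2.
rank(C) = 2 = n, so the pair (A, B) is completely controllable.

2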